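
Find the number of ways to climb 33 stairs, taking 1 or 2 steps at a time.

Condition on the final move: it is a 1-step (f(n-1) ways to get there) or a 2-step (f(n-2) ways), so f(n) = f(n-1) + f(n-2), with f(1)=1, f(2)=2.
Iterating the recurrence: f(1)=1, f(2)=2, f(3)=3, f(4)=5, f(5)=8, f(6)=13, f(7)=21, f(8)=34, f(9)=55, f(10)=89, f(11)=144, f(12)=233, f(13)=377, f(14)=610, f(15)=987, f(16)=1597, f(17)=2584, f(18)=4181, f(19)=6765, f(20)=10946, f(21)=17711, f(22)=28657, f(23)=46368, f(24)=75025, f(25)=121393, f(26)=196418, f(27)=317811, f(28)=514229, f(29)=832040, f(30)=1346269, f(31)=2178309, f(32)=3524578, f(33)=5702887.

Final answer: 5702887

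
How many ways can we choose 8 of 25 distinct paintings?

C(25,8) = 25!/(8! x 17!).

Final answer: \binom{25}{8} = 1081575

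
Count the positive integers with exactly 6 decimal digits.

These are the integers in [10^5, 10^6), so the count is 10^6 - 10^5 = 9 x 10^5.

Final answer: 900000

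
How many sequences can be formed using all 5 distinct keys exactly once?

The number of ways to arrange 5 distinct objects is 5!.

Final answer: 5! = 120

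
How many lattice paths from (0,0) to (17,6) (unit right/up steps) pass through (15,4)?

Paths (0,0)->(15,4): C(19,4) = 3876.
Paths (15,4)->(17,6): C(4,2) = 6.
By multiplication principle: 3876 x 6.

Final answer: 23256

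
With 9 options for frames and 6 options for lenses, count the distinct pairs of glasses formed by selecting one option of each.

By the multiplication principle: 9 x 6.

Final answer: 54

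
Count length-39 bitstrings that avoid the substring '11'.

Classify by the final bit: ...0 gives a(n-1) strings, ...01 gives a(n-2) strings. Thus a(n) = a(n-1) + a(n-2) with a(1)=2, a(2)=3.
Iterating the recurrence: a(1)=2, a(2)=3, a(3)=5, a(4)=8, a(5)=13, a(6)=21, a(7)=34, a(8)=55, a(9)=89, a(10)=144, a(11)=233, a(12)=377, a(13)=610, a(14)=987, a(15)=1597, a(16)=2584, a(17)=4181, a(18)=6765, a(19)=10946, a(20)=17711, a(21)=28657, a(22)=46368, a(23)=75025, a(24)=121393, a(25)=196418, a(26)=317811, a(27)=514229, a(28)=832040, a(29)=1346269, a(30)=2178309, a(31)=3524578, a(32)=5702887, a(33)=9227465, a(34)=14930352, a(35)=24157817, a(36)=39088169, a(37)=63245986, a(38)=102334155, a(39)=165580141.

Final answer: 165580141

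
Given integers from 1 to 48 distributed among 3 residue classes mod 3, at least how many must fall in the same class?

By pigeonhole with 48 objects and 3 categories: ceiling(48/3).

Final answer: 16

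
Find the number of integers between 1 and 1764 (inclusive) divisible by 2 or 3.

Multiples of 2: 882. Multiples of 3: 588. Of both (lcm=6): 294.
By inclusion-exclusion: 882 + 588 - 294.

Final answer: 1176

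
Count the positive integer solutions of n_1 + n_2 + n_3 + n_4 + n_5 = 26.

Substitute n'_i = n_i - 1 (so n'_i >= 0). Then sum n'_i = 26 - 5 = 21.
Stars and bars: C(21+5-1, 5-1) = C(25,4).

Final answer: C(25,4) = 12650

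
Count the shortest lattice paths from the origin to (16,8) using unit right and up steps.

Each path has 16 right steps and 8 up steps in some order (24 steps total).
Choose which 8 of the 24 steps are up: C(24,8).

Final answer: C(24,8) = 735471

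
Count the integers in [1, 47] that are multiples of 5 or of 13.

Multiples of 5: 9. Multiples of 13: 3. Of both (lcm=65): 0.
By inclusion-exclusion: 9 + 3 - 0.

Final answer: 12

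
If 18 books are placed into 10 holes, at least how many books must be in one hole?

By the pigeonhole principle: ceiling(18/10).

Final answer: 2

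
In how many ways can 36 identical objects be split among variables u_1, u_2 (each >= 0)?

Stars and bars with 36 stars and 1 bars:
C(36+2-1, 2-1) = C(37,1).

Final answer: C(37,1) = 37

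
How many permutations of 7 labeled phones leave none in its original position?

Derangements satisfy D(n) = (n-1)(D(n-1) + D(n-2)), starting from D(0)=1, D(1)=0.
D(2) = 1 x (0 + 1) = 1
D(3) = 2 x (1 + 0) = 2
D(4) = 3 x (2 + 1) = 9
D(5) = 4 x (9 + 2) = 44
D(6) = 5 x (44 + 9) = 265
D(7) = 6 x (D(6) + D(5)) = 6 x (265 + 44)

Final answer: D(7) = 1854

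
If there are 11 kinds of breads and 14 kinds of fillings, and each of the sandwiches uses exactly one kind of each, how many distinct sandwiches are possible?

By the multiplication principle: 11 x 14.

Final answer: 154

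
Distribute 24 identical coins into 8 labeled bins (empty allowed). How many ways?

Stars and bars: C(n+k-1, k-1) = C(31,7).

Final answer: C(31,7) = 2629575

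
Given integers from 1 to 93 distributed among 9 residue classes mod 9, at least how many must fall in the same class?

By pigeonhole with 93 objects and 9 categories: ceiling(93/9).

Final answer: 11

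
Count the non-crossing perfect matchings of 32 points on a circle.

The structures are counted by the Catalan number C_n. Here n = 32/2 = 16.
C_n = (2n)!/(n!(n+1)!), so C_{16} = 32!/(16! x 17!) = C(32,16)/17 = 601080390/17.

Final answer: C_{16} = 35357670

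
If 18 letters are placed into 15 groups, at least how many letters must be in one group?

By the pigeonhole principle: ceiling(18/15).

Final answer: 2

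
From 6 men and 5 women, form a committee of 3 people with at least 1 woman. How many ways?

Sum over valid woman counts:
C(5,1)C(6,2) = 75
C(5,2)C(6,1) = 60
C(5,3)C(6,0) = 10
Total: 75 + 60 + 10.

Final answer: 145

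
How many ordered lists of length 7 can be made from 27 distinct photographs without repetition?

P(27,7) = 27!/(27-7)! = 27!/20!.

Final answer: P(27,7) = 4475671200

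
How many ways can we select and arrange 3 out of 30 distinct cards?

P(30,3) = 30!/(30-3)! = 30!/27!.

Final answer: P(30,3) = 24360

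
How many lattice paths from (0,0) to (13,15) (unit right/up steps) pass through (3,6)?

Paths (0,0)->(3,6): C(9,6) = 84.
Paths (3,6)->(13,15): C(19,9) = 92378.
By multiplication principle: 84 x 92378.

Final answer: 7759752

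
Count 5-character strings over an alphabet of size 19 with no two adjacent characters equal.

First character: 19 choices. Each subsequent: 18 choices (must differ from the previous one).
Total: 19 x 18^4.

Final answer: 19 x 18^{4} = 1994544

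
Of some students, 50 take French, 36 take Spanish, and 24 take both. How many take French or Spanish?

|A union B| = |A| + |B| - |A intersect B| = 50 + 36 - 24.

Final answer: 62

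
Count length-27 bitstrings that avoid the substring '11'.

Classify by the final bit: ...0 gives a(n-1) strings, ...01 gives a(n-2) strings. Thus a(n) = a(n-1) + a(n-2) with a(1)=2, a(2)=3.
Iterating the recurrence: a(1)=2, a(2)=3, a(3)=5, a(4)=8, a(5)=13, a(6)=21, a(7)=34, a(8)=55, a(9)=89, a(10)=144, a(11)=233, a(12)=377, a(13)=610, a(14)=987, a(15)=1597, a(16)=2584, a(17)=4181, a(18)=6765, a(19)=10946, a(20)=17711, a(21)=28657, a(22)=46368, a(23)=75025, a(24)=121393, a(25)=196418, a(26)=317811, a(27)=514229.

Final answer: 514229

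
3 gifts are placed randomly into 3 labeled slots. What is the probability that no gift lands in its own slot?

Derangements satisfy D(n) = (n-1)(D(n-1) + D(n-2)), starting from D(0)=1, D(1)=0.
Building up: D(2)=1, D(3)=2.
Total arrangements: 3! = 6.
Probability = D(3)/3! = 1/3.

Final answer: D(3)/3! = 2/6 = 0.333333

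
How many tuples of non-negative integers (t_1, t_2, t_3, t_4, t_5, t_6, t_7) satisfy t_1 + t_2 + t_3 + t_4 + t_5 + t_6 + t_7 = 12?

Stars and bars with 12 stars and 6 bars:
C(12+7-1, 7-1) = C(18,6).

Final answer: C(18,6) = 18564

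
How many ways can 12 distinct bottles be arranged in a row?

The number of ways to arrange 12 distinct objects is 12!.

Final answer: 12! = 479001600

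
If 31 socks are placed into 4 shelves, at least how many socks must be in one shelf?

By the pigeonhole principle: ceiling(31/4).

Final answer: 8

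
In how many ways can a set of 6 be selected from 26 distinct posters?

C(26,6) = 26!/(6! x 20!).

Final answer: \binom{26}{6} = 230230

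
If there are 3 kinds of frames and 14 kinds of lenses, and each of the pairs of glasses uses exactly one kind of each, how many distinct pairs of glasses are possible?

By the multiplication principle: 3 x 14.

Final answer: 42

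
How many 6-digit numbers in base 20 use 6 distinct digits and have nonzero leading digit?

First digit: 19 (nonzero). Second: 19 (not first). Third: 18, etc.
Total: 19 x 19 x 18 x 17 x 16 x 15.

Final answer: 26511840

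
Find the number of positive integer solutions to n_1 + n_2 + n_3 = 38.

Substitute n'_i = n_i - 1 (so n'_i >= 0). Then sum n'_i = 38 - 3 = 35.
Stars and bars: C(35+3-1, 3-1) = C(37,2).

Final answer: C(37,2) = 666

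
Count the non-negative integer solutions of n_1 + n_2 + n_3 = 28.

Stars and bars with 28 stars and 2 bars:
C(28+3-1, 3-1) = C(30,2).

Final answer: C(30,2) = 435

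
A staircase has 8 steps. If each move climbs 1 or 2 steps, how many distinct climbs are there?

Let f(n) count the ways. The last step is size 1 or 2, so f(n) = f(n-1) + f(n-2) with f(1)=1, f(2)=2.
Iterating the recurrence: f(1)=1, f(2)=2, f(3)=3, f(4)=5, f(5)=8, f(6)=13, f(7)=21, f(8)=34.

Final answer: 34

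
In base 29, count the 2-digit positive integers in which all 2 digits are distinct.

The leading digit has 28 choices (anything but zero); the next has 28 (anything but the first), then 27, and so on, one fewer each time.
Total: 28 x 28.

Final answer: 784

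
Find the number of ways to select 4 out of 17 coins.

C(17,4) = 17!/(4! x 13!).

Final answer: \binom{17}{4} = 2380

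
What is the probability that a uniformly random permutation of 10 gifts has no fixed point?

Derangements satisfy D(n) = (n-1)(D(n-1) + D(n-2)), starting from D(0)=1, D(1)=0.
Building up: D(2)=1, D(3)=2, D(4)=9, D(5)=44, D(6)=265, D(7)=1854, D(8)=14833, D(9)=133496, D(10)=1334961.
Total arrangements: 10! = 3628800.
Probability = D(10)/10! = 16481/44800.

Final answer: D(10)/10! = 1334961/3628800 = 0.367879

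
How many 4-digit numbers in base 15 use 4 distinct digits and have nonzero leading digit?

The leading digit has 14 choices (anything but zero); the next has 14 (anything but the first), then 13, and so on, one fewer each time.
Total: 14 x 14 x 13 x 12.

Final answer: 30576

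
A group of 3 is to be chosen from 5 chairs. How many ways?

C(5,3) = 5!/(3! x (5-3)!).

Final answer: C(5,3) = 10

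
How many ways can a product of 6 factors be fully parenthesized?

This is counted by the nth Catalan number C_n. Here n = 6 - 1 = 5.
Using C_0 = 1 and C_(k+1) = C_k x 2(2k+1)/(k+2), build up term by term: C_1=1, C_2=2, C_3=5, C_4=14, C_5=42.

Final answer: C_{5} = 42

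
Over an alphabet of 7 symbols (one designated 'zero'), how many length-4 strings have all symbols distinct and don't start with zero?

First digit: 6 (nonzero). Second: 6 (not first). Third: 5, etc.
Total: 6 x 6 x 5 x 4.

Final answer: 720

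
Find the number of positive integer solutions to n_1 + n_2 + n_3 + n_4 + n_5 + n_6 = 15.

Substitute n'_i = n_i - 1 (so n'_i >= 0). Then sum n'_i = 15 - 6 = 9.
Stars and bars: C(9+6-1, 6-1) = C(14,5).

Final answer: C(14,5) = 2002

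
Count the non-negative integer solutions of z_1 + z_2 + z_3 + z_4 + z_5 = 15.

Stars and bars with 15 stars and 4 bars:
C(15+5-1, 5-1) = C(19,4).

Final answer: C(19,4) = 3876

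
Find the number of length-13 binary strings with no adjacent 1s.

Classify by the final bit: ...0 gives a(n-1) strings, ...01 gives a(n-2) strings. Thus a(n) = a(n-1) + a(n-2) with a(1)=2, a(2)=3.
Iterating the recurrence: a(1)=2, a(2)=3, a(3)=5, a(4)=8, a(5)=13, a(6)=21, a(7)=34, a(8)=55, a(9)=89, a(10)=144, a(11)=233, a(12)=377, a(13)=610.

Final answer: 610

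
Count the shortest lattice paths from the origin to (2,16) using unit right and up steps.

Each path has 2 right steps and 16 up steps in some order (18 steps total).
Choose which 16 of the 18 steps are up: C(18,16).

Final answer: C(18,16) = 153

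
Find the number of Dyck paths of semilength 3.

Total monotonic paths to (3,3): C(6,3) = 20.
Paths that cross above y=x (reflection bijection): C(6,4) = 15.
Valid Dyck paths: 20 - 15.
(Check: C(6,3) - C(6,4) = C(6,3)/4, the Catalan number C_{3}.)

Final answer: C_{3} = 5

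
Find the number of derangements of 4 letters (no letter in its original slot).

Derangements satisfy D(n) = (n-1)(D(n-1) + D(n-2)), starting from D(0)=1, D(1)=0.
D(2) = 1 x (0 + 1) = 1
D(3) = 2 x (1 + 0) = 2
D(4) = 3 x (D(3) + D(2)) = 3 x (2 + 1)

Final answer: D(4) = 9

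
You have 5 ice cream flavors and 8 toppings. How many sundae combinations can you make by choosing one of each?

By the multiplication principle: 5 x 8.

Final answer: 40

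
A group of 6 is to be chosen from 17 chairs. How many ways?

C(17,6) = 17!/(6! x (17-6)!).

Final answer: C(17,6) = 12376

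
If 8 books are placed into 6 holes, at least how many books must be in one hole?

By the pigeonhole principle: ceiling(8/6).

Final answer: 2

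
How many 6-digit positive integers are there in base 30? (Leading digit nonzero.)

Leading digit: 29 options (nonzero). Other 5 digit(s): 30 options each.
Total: 29 x 30^5.

Final answer: 704700000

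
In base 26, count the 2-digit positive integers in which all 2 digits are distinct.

First digit: 25 (nonzero). Second: 25 (not first). Third: 24, etc.
Total: 25 x 25.

Final answer: 625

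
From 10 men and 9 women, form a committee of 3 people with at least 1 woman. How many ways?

Sum over valid woman counts:
C(9,1)C(10,2) = 405
C(9,2)C(10,1) = 360
C(9,3)C(10,0) = 84
Total: 405 + 360 + 84.

Final answer: 849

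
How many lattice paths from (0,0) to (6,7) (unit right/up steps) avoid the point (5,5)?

Total paths to (6,7): C(13,7) = 1716.
Paths through (5,5): C(10,5) x C(3,2) = 756.
Avoiding (5,5): 1716 - 756.

Final answer: 960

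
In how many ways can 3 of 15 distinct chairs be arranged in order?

P(15,3) = 15!/(15-3)! = 15!/12!.

Final answer: P(15,3) = 2730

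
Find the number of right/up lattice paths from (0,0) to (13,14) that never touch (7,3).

Total paths to (13,14): C(27,14) = 20058300.
Paths through (7,3): C(10,3) x C(17,11) = 1485120.
Avoiding (7,3): 20058300 - 1485120.

Final answer: 18573180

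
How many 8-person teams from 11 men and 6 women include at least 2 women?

Sum over valid woman counts:
C(6,2)C(11,6) = 6930
C(6,3)C(11,5) = 9240
C(6,4)C(11,4) = 4950
C(6,5)C(11,3) = 990
C(6,6)C(11,2) = 55
Total: 6930 + 9240 + 4950 + 990 + 55.

Final answer: 22165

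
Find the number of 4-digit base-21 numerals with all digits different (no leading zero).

First digit: 20 (nonzero). Second: 20 (not first). Third: 19, etc.
Total: 20 x 20 x 19 x 18.

Final answer: 136800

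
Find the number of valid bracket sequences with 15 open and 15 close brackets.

This is a standard Catalan-number count: the answer is C_n. Here n = 15 (pairs).
C_n = C(2n,n) - C(2n,n+1), so C_{15} = C(30,15) - C(30,16) = 155117520 - 145422675.

Final answer: C_{15} = 9694845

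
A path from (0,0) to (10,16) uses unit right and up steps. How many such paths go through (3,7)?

Paths (0,0)->(3,7): C(10,7) = 120.
Paths (3,7)->(10,16): C(16,9) = 11440.
By multiplication principle: 120 x 11440.

Final answer: 1372800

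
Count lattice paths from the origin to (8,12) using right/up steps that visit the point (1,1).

Paths (0,0)->(1,1): C(2,1) = 2.
Paths (1,1)->(8,12): C(18,11) = 31824.
By multiplication principle: 2 x 31824.

Final answer: 63648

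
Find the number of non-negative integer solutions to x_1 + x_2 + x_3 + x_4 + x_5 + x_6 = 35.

Stars and bars with 35 stars and 5 bars:
C(35+6-1, 6-1) = C(40,5).

Final answer: C(40,5) = 658008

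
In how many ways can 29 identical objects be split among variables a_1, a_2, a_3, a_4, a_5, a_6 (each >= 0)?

Stars and bars with 29 stars and 5 bars:
C(29+6-1, 6-1) = C(34,5).

Final answer: C(34,5) = 278256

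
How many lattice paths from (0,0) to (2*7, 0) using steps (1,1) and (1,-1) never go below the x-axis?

Total monotonic paths to (7,7): C(14,7) = 3432.
By the reflection principle, paths that go above the diagonal number C(14,8) = 3003.
Valid Dyck paths: 3432 - 3003.
(Check: C(14,7) - C(14,8) = C(14,7)/8, the Catalan number C_{7}.)

Final answer: C_{7} = 429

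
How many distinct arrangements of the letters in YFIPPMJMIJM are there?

Letters (F:1, I:2, J:2, M:3, P:2, Y:1). Total letters: 11.
Permutations = 11!/(3! x 2! x 2! x 2!).

Final answer: 831600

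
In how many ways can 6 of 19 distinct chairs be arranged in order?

P(19,6) = 19!/(19-6)! = 19!/13!.

Final answer: P(19,6) = 19535040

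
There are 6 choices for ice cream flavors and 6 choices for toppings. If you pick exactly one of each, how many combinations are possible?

By the multiplication principle: 6 x 6.

Final answer: 36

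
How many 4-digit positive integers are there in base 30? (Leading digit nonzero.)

These are the integers in [30^3, 30^4), so the count is 30^4 - 30^3 = 29 x 30^3.

Final answer: 783000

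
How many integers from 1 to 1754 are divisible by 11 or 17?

Multiples of 11: 159. Multiples of 17: 103. Of both (lcm=187): 9.
By inclusion-exclusion: 159 + 103 - 9.

Final answer: 253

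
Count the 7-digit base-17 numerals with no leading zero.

In base 17, the leading digit has 16 choices (1..16); each of the remaining 6 digits has 17 choices.
Total: 16 x 17^6.

Final answer: 386201104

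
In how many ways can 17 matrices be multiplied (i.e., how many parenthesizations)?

This is counted by the nth Catalan number C_n. Here n = 17 - 1 = 16.
Using C_0 = 1 and C_(k+1) = C_k x 2(2k+1)/(k+2), build up term by term: C_1=1, C_2=2, C_3=5, C_4=14, C_5=42, C_6=132, C_7=429, C_8=1430, C_9=4862, C_10=16796, C_11=58786, C_12=208012, C_13=742900, C_14=2674440, C_15=9694845, C_16=35357670.

Final answer: C_{16} = 35357670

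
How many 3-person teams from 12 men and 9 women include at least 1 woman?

Sum over valid woman counts:
C(9,1)C(12,2) = 594
C(9,2)C(12,1) = 432
C(9,3)C(12,0) = 84
Total: 594 + 432 + 84.

Final answer: 1110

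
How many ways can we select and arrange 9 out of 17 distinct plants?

P(17,9) = 17!/(17-9)! = 17!/8!.

Final answer: P(17,9) = 8821612800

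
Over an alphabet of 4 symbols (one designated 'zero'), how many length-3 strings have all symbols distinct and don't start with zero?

The leading digit has 3 choices (anything but zero); the next has 3 (anything but the first), then 2, and so on, one fewer each time.
Total: 3 x 3 x 2.

Final answer: 18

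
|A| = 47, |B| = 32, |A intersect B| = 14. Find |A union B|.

|A union B| = |A| + |B| - |A intersect B| = 47 + 32 - 14.

Final answer: 65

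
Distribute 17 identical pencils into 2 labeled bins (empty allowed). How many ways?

Stars and bars: C(n+k-1, k-1) = C(18,1).

Final answer: C(18,1) = 18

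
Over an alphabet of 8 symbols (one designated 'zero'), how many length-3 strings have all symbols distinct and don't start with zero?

The leading digit has 7 choices (anything but zero); the next has 7 (anything but the first), then 6, and so on, one fewer each time.
Total: 7 x 7 x 6.

Final answer: 294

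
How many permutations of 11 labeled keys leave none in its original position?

Use the recurrence D(n) = (n-1)(D(n-1) + D(n-2)) with D(0)=1, D(1)=0.
D(2) = 1 x (0 + 1) = 1
D(3) = 2 x (1 + 0) = 2
D(4) = 3 x (2 + 1) = 9
D(5) = 4 x (9 + 2) = 44
D(6) = 5 x (44 + 9) = 265
D(7) = 6 x (265 + 44) = 1854
D(8) = 7 x (1854 + 265) = 14833
D(9) = 8 x (14833 + 1854) = 133496
D(10) = 9 x (133496 + 14833) = 1334961
D(11) = 10 x (D(10) + D(9)) = 10 x (1334961 + 133496)

Final answer: D(11) = 14684570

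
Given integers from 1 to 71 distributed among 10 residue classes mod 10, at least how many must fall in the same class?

By pigeonhole with 71 objects and 10 categories: ceiling(71/10).

Final answer: 8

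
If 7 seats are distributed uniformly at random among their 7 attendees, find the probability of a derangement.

D(n) = (n-1)(D(n-1) + D(n-2)), D(0)=1, D(1)=0.
Building up: D(2)=1, D(3)=2, D(4)=9, D(5)=44, D(6)=265, D(7)=1854.
Total arrangements: 7! = 5040.
Probability = D(7)/7! = 103/280.

Final answer: D(7)/7! = 1854/5040 = 0.367857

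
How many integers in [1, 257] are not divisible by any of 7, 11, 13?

|div by 7|=36, |div by 11|=23, |div by 13|=19.
|div by 7&11|=3, |div by 7&13|=2, |div by 11&13|=1, |div by all|=0.
By inclusion-exclusion, divisible by at least one: 36+23+19-3-2-1+0 = 72.
Not divisible by any: 257 - 72.

Final answer: 185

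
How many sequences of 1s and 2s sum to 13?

Condition on the final move: it is a 1-step (f(n-1) ways to get there) or a 2-step (f(n-2) ways), so f(n) = f(n-1) + f(n-2), with f(1)=1, f(2)=2.
Iterating the recurrence: f(1)=1, f(2)=2, f(3)=3, f(4)=5, f(5)=8, f(6)=13, f(7)=21, f(8)=34, f(9)=55, f(10)=89, f(11)=144, f(12)=233, f(13)=377.

Final answer: 377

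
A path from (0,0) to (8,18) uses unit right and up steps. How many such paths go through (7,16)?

Paths (0,0)->(7,16): C(23,16) = 245157.
Paths (7,16)->(8,18): C(3,2) = 3.
By multiplication principle: 245157 x 3.

Final answer: 735471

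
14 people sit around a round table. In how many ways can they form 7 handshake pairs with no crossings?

The structures are counted by the Catalan number C_n. Here n = 14/2 = 7.
C_n = C(2n,n)/(n+1), so C_{7} = C(14,7)/8 = 3432/8.

Final answer: C_{7} = 429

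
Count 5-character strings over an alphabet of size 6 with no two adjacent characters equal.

First character: 6 choices. Each subsequent: 5 choices (must differ from the previous one).
Total: 6 x 5^4.

Final answer: 6 x 5^{4} = 3750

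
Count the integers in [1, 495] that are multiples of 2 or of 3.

Multiples of 2: 247. Multiples of 3: 165. Of both (lcm=6): 82.
By inclusion-exclusion: 247 + 165 - 82.

Final answer: 330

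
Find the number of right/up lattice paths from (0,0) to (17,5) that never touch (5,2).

Total paths to (17,5): C(22,5) = 26334.
Paths through (5,2): C(7,2) x C(15,3) = 9555.
Avoiding (5,2): 26334 - 9555.

Final answer: 16779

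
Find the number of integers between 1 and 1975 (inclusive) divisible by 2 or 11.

Multiples of 2: 987. Multiples of 11: 179. Of both (lcm=22): 89.
By inclusion-exclusion: 987 + 179 - 89.

Final answer: 1077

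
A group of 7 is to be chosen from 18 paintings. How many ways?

C(18,7) = 18!/(7! x (18-7)!).

Final answer: C(18,7) = 31824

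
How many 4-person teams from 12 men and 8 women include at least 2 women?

Sum over valid woman counts:
C(8,2)C(12,2) = 1848
C(8,3)C(12,1) = 672
C(8,4)C(12,0) = 70
Total: 1848 + 672 + 70.

Final answer: 2590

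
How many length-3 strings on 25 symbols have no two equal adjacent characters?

Let g(n) count such strings. g(1) = 25, and each valid string of length n-1 extends in 24 ways (any symbol but the last), so g(n) = 24 g(n-1).
Total: g(3) = 25 x 24^2.

Final answer: 25 x 24^{2} = 14400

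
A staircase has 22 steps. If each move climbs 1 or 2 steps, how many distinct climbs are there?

Let f(n) count the ways. The last step is size 1 or 2, so f(n) = f(n-1) + f(n-2) with f(1)=1, f(2)=2.
Computing successive values: f(1)=1, f(2)=2, f(3)=3, f(4)=5, f(5)=8, f(6)=13, f(7)=21, f(8)=34, f(9)=55, f(10)=89, f(11)=144, f(12)=233, f(13)=377, f(14)=610, f(15)=987, f(16)=1597, f(17)=2584, f(18)=4181, f(19)=6765, f(20)=10946, f(21)=17711, f(22)=28657.

Final answer: 28657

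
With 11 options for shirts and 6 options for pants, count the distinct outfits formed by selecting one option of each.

By the multiplication principle: 11 x 6.

Final answer: 66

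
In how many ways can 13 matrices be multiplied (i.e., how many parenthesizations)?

This is a standard Catalan-number count: the answer is C_n. Here n = 13 - 1 = 12.
C_n = C(2n,n)/(n+1), so C_{12} = C(24,12)/13 = 2704156/13.

Final answer: C_{12} = 208012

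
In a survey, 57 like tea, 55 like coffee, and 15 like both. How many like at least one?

|A union B| = |A| + |B| - |A intersect B| = 57 + 55 - 15.

Final answer: 97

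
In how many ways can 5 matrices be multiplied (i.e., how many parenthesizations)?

This is a standard Catalan-number count: the answer is C_n. Here n = 5 - 1 = 4.
C_n = (2n)!/(n!(n+1)!), so C_{4} = 8!/(4! x 5!) = C(8,4)/5 = 70/5.

Final answer: C_{4} = 14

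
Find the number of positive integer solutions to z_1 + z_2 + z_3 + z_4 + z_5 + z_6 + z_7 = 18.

Substitute z'_i = z_i - 1 (so z'_i >= 0). Then sum z'_i = 18 - 7 = 11.
Stars and bars: C(11+7-1, 7-1) = C(17,6).

Final answer: C(17,6) = 12376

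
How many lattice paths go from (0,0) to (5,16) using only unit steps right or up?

Each path has 5 right steps and 16 up steps in some order (21 steps total).
Choose which 16 of the 21 steps are up: C(21,16).

Final answer: C(21,16) = 20349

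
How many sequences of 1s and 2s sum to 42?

Condition on the final move: it is a 1-step (f(n-1) ways to get there) or a 2-step (f(n-2) ways), so f(n) = f(n-1) + f(n-2), with f(1)=1, f(2)=2.
Building up term by term: f(1)=1, f(2)=2, f(3)=3, f(4)=5, f(5)=8, f(6)=13, f(7)=21, f(8)=34, f(9)=55, f(10)=89, f(11)=144, f(12)=233, f(13)=377, f(14)=610, f(15)=987, f(16)=1597, f(17)=2584, f(18)=4181, f(19)=6765, f(20)=10946, f(21)=17711, f(22)=28657, f(23)=46368, f(24)=75025, f(25)=121393, f(26)=196418, f(27)=317811, f(28)=514229, f(29)=832040, f(30)=1346269, f(31)=2178309, f(32)=3524578, f(33)=5702887, f(34)=9227465, f(35)=14930352, f(36)=24157817, f(37)=39088169, f(38)=63245986, f(39)=102334155, f(40)=165580141, f(41)=267914296, f(42)=433494437.

Final answer: 433494437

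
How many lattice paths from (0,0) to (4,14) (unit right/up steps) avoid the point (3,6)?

Total paths to (4,14): C(18,14) = 3060.
Paths through (3,6): C(9,6) x C(9,8) = 756.
Avoiding (3,6): 3060 - 756.

Final answer: 2304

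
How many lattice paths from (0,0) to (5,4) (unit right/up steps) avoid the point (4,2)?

Total paths to (5,4): C(9,4) = 126.
Paths through (4,2): C(6,2) x C(3,2) = 45.
Avoiding (4,2): 126 - 45.

Final answer: 81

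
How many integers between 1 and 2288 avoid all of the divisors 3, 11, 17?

|div by 3|=762, |div by 11|=208, |div by 17|=134.
|div by 3&11|=69, |div by 3&17|=44, |div by 11&17|=12, |div by all|=4.
By inclusion-exclusion, divisible by at least one: 762+208+134-69-44-12+4 = 983.
Not divisible by any: 2288 - 983.

Final answer: 1305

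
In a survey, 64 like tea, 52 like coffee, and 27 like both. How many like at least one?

|A union B| = |A| + |B| - |A intersect B| = 64 + 52 - 27.

Final answer: 89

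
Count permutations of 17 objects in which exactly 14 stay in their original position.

Choose which 14 elements are fixed: C(17,14) = 680.
Derange the remaining 3 using D(j) = (j-1)(D(j-1) + D(j-2)), D(0)=1, D(1)=0: D(2)=1, D(3)=2.
Total: 680 x 2.

Final answer: C(17,14) D(3) = 1360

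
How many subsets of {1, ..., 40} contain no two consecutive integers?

Condition on whether n belongs to the subset: if not, any valid subset of {1, ..., n-1} works (a(n-1)); if so, n-1 is excluded and the rest is a valid subset of {1, ..., n-2} (a(n-2)). Hence a(n) = a(n-1) + a(n-2), a(1)=2, a(2)=3.
Computing successive values: a(1)=2, a(2)=3, a(3)=5, a(4)=8, a(5)=13, a(6)=21, a(7)=34, a(8)=55, a(9)=89, a(10)=144, a(11)=233, a(12)=377, a(13)=610, a(14)=987, a(15)=1597, a(16)=2584, a(17)=4181, a(18)=6765, a(19)=10946, a(20)=17711, a(21)=28657, a(22)=46368, a(23)=75025, a(24)=121393, a(25)=196418, a(26)=317811, a(27)=514229, a(28)=832040, a(29)=1346269, a(30)=2178309, a(31)=3524578, a(32)=5702887, a(33)=9227465, a(34)=14930352, a(35)=24157817, a(36)=39088169, a(37)=63245986, a(38)=102334155, a(39)=165580141, a(40)=267914296.

Final answer: 267914296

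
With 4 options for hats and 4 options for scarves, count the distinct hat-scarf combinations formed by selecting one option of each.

By the multiplication principle: 4 x 4.

Final answer: 16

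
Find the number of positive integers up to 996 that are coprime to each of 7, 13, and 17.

|div by 7|=142, |div by 13|=76, |div by 17|=58.
|div by 7&13|=10, |div by 7&17|=8, |div by 13&17|=4, |div by all|=0.
By inclusion-exclusion, divisible by at least one: 142+76+58-10-8-4+0 = 254.
Not divisible by any: 996 - 254.

Final answer: 742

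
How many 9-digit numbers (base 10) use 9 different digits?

First digit: 9 (not 0). Second: 9 (not first). Third: 8, etc.
Total: 9 x 9 x 8 x 7 x 6 x 5 x 4 x 3 x 2.

Final answer: 3265920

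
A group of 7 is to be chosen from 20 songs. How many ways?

C(20,7) = 20!/(7! x (20-7)!).

Final answer: C(20,7) = 77520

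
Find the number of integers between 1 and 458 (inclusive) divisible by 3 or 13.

Multiples of 3: 152. Multiples of 13: 35. Of both (lcm=39): 11.
By inclusion-exclusion: 152 + 35 - 11.

Final answer: 176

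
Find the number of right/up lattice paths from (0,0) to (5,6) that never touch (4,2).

Total paths to (5,6): C(11,6) = 462.
Paths through (4,2): C(6,2) x C(5,4) = 75.
Avoiding (4,2): 462 - 75.

Final answer: 387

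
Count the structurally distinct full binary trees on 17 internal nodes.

This is counted by the nth Catalan number C_n. Here n = 17.
Using C_0 = 1 and C_(k+1) = C_k x 2(2k+1)/(k+2), build up term by term: C_1=1, C_2=2, C_3=5, C_4=14, C_5=42, C_6=132, C_7=429, C_8=1430, C_9=4862, C_10=16796, C_11=58786, C_12=208012, C_13=742900, C_14=2674440, C_15=9694845, C_16=35357670, C_17=129644790.

Final answer: C_{17} = 129644790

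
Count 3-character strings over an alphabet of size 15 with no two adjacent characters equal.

Let g(n) count such strings. g(1) = 15, and each valid string of length n-1 extends in 14 ways (any symbol but the last), so g(n) = 14 g(n-1).
Total: g(3) = 15 x 14^2.

Final answer: 15 x 14^{2} = 2940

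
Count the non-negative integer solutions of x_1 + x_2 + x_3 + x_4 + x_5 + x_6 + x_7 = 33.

Stars and bars with 33 stars and 6 bars:
C(33+7-1, 7-1) = C(39,6).

Final answer: C(39,6) = 3262623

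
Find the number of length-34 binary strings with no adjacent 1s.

A valid string ends in 0 (append to any length-(n-1) valid string) or in 01 (append to any length-(n-2) valid string), so a(n) = a(n-1) + a(n-2) with a(1)=2, a(2)=3.
Iterating the recurrence: a(1)=2, a(2)=3, a(3)=5, a(4)=8, a(5)=13, a(6)=21, a(7)=34, a(8)=55, a(9)=89, a(10)=144, a(11)=233, a(12)=377, a(13)=610, a(14)=987, a(15)=1597, a(16)=2584, a(17)=4181, a(18)=6765, a(19)=10946, a(20)=17711, a(21)=28657, a(22)=46368, a(23)=75025, a(24)=121393, a(25)=196418, a(26)=317811, a(27)=514229, a(28)=832040, a(29)=1346269, a(30)=2178309, a(31)=3524578, a(32)=5702887, a(33)=9227465, a(34)=14930352.

Final answer: 14930352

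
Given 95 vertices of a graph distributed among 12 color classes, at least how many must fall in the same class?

By pigeonhole with 95 objects and 12 categories: ceiling(95/12).

Final answer: 8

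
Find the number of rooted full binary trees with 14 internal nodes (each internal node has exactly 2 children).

This is counted by the nth Catalan number C_n. Here n = 14.
C_n = C(2n,n) - C(2n,n+1), so C_{14} = C(28,14) - C(28,15) = 40116600 - 37442160.

Final answer: C_{14} = 2674440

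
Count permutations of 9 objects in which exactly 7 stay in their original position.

Choose which 7 elements are fixed: C(9,7) = 36.
Derange the remaining 2 using D(j) = (j-1)(D(j-1) + D(j-2)), D(0)=1, D(1)=0: D(2)=1.
Total: 36 x 1.

Final answer: C(9,7) D(2) = 36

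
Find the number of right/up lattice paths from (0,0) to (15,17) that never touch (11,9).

Total paths to (15,17): C(32,17) = 565722720.
Paths through (11,9): C(20,9) x C(12,8) = 83140200.
Avoiding (11,9): 565722720 - 83140200.

Final answer: 482582520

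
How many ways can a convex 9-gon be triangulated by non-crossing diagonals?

This is counted by the nth Catalan number C_n. Here n = 9 - 2 = 7.
C_n = C(2n,n)/(n+1), so C_{7} = C(14,7)/8 = 3432/8.

Final answer: C_{7} = 429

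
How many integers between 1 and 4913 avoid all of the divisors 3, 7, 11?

|div by 3|=1637, |div by 7|=701, |div by 11|=446.
|div by 3&7|=233, |div by 3&11|=148, |div by 7&11|=63, |div by all|=21.
By inclusion-exclusion, divisible by at least one: 1637+701+446-233-148-63+21 = 2361.
Not divisible by any: 4913 - 2361.

Final answer: 2552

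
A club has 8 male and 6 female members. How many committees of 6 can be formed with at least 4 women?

Sum over valid woman counts:
C(6,4)C(8,2) = 420
C(6,5)C(8,1) = 48
C(6,6)C(8,0) = 1
Total: 420 + 48 + 1.

Final answer: 469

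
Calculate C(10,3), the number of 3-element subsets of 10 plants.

C(10,3) = 10!/(3! x 7!).

Final answer: \binom{10}{3} = 120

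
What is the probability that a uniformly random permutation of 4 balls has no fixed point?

D(n) = (n-1)(D(n-1) + D(n-2)), D(0)=1, D(1)=0.
Building up: D(2)=1, D(3)=2, D(4)=9.
Total arrangements: 4! = 24.
Probability = D(4)/4! = 3/8.

Final answer: D(4)/4! = 9/24 = 0.375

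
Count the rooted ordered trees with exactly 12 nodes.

This is counted by the nth Catalan number C_n. Here n = 12 - 1 = 11.
C_n = C(2n,n) - C(2n,n+1), so C_{11} = C(22,11) - C(22,12) = 705432 - 646646.

Final answer: C_{11} = 58786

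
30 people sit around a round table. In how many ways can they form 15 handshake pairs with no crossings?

The structures are counted by the Catalan number C_n. Here n = 30/2 = 15.
Using C_0 = 1 and C_(k+1) = C_k x 2(2k+1)/(k+2), build up term by term: C_1=1, C_2=2, C_3=5, C_4=14, C_5=42, C_6=132, C_7=429, C_8=1430, C_9=4862, C_10=16796, C_11=58786, C_12=208012, C_13=742900, C_14=2674440, C_15=9694845.

Final answer: C_{15} = 9694845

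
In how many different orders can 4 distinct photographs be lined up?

The number of ways to arrange 4 distinct objects is 4!.

Final answer: 4! = 24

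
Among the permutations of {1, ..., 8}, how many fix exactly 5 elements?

Choose which 5 elements are fixed: C(8,5) = 56.
Derange the remaining 3 using D(j) = (j-1)(D(j-1) + D(j-2)), D(0)=1, D(1)=0: D(2)=1, D(3)=2.
Total: 56 x 2.

Final answer: C(8,5) D(3) = 112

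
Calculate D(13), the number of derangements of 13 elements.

Use the recurrence D(n) = (n-1)(D(n-1) + D(n-2)) with D(0)=1, D(1)=0.
D(2) = 1 x (0 + 1) = 1
D(3) = 2 x (1 + 0) = 2
D(4) = 3 x (2 + 1) = 9
D(5) = 4 x (9 + 2) = 44
D(6) = 5 x (44 + 9) = 265
D(7) = 6 x (265 + 44) = 1854
D(8) = 7 x (1854 + 265) = 14833
D(9) = 8 x (14833 + 1854) = 133496
D(10) = 9 x (133496 + 14833) = 1334961
D(11) = 10 x (1334961 + 133496) = 14684570
D(12) = 11 x (14684570 + 1334961) = 176214841
D(13) = 12 x (D(12) + D(11)) = 12 x (176214841 + 14684570)

Final answer: D(13) = 2290792932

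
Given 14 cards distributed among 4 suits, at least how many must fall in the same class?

By pigeonhole with 14 objects and 4 categories: ceiling(14/4).

Final answer: 4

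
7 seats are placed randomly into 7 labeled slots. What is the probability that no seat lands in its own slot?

Derangements satisfy D(n) = (n-1)(D(n-1) + D(n-2)), starting from D(0)=1, D(1)=0.
Building up: D(2)=1, D(3)=2, D(4)=9, D(5)=44, D(6)=265, D(7)=1854.
Total arrangements: 7! = 5040.
Probability = D(7)/7! = 103/280.

Final answer: D(7)/7! = 1854/5040 = 0.367857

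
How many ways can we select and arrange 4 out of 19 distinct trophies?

P(19,4) = 19!/(19-4)! = 19!/15!.

Final answer: P(19,4) = 93024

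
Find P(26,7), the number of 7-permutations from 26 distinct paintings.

P(26,7) = 26!/(26-7)! = 26!/19!.

Final answer: P(26,7) = 3315312000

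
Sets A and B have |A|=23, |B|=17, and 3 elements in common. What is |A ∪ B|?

|A union B| = |A| + |B| - |A intersect B| = 23 + 17 - 3.

Final answer: 37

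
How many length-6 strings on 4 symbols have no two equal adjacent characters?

Let g(n) count such strings. g(1) = 4, and each valid string of length n-1 extends in 3 ways (any symbol but the last), so g(n) = 3 g(n-1).
Total: g(6) = 4 x 3^5.

Final answer: 4 x 3^{5} = 972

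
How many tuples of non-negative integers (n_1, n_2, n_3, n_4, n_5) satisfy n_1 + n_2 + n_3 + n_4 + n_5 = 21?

Stars and bars with 21 stars and 4 bars:
C(21+5-1, 5-1) = C(25,4).

Final answer: C(25,4) = 12650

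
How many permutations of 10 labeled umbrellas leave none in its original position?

Use the recurrence D(n) = (n-1)(D(n-1) + D(n-2)) with D(0)=1, D(1)=0.
D(2) = 1 x (0 + 1) = 1
D(3) = 2 x (1 + 0) = 2
D(4) = 3 x (2 + 1) = 9
D(5) = 4 x (9 + 2) = 44
D(6) = 5 x (44 + 9) = 265
D(7) = 6 x (265 + 44) = 1854
D(8) = 7 x (1854 + 265) = 14833
D(9) = 8 x (14833 + 1854) = 133496
D(10) = 9 x (D(9) + D(8)) = 9 x (133496 + 14833)

Final answer: D(10) = 1334961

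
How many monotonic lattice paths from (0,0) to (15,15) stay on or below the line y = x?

Total monotonic paths to (15,15): C(30,15) = 155117520.
A path is bad iff it touches y = x + 1; reflecting its initial segment maps bad paths bijectively onto all paths to (14,16), of which there are C(30,16) = 145422675.
Valid Dyck paths: 155117520 - 145422675.
(This is the Catalan number C_{15}.)

Final answer: C_{15} = 9694845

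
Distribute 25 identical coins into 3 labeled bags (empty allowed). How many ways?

Stars and bars: C(n+k-1, k-1) = C(27,2).

Final answer: C(27,2) = 351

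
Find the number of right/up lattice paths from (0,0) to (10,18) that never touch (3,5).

Total paths to (10,18): C(28,18) = 13123110.
Paths through (3,5): C(8,5) x C(20,13) = 4341120.
Avoiding (3,5): 13123110 - 4341120.

Final answer: 8781990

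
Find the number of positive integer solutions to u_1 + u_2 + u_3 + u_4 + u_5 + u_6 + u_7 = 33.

Substitute u'_i = u_i - 1 (so u'_i >= 0). Then sum u'_i = 33 - 7 = 26.
Stars and bars: C(26+7-1, 7-1) = C(32,6).

Final answer: C(32,6) = 906192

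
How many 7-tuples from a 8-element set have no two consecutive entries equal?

First character: 8 choices. Each subsequent: 7 choices (must differ from the previous one).
Total: 8 x 7^6.

Final answer: 8 x 7^{6} = 941192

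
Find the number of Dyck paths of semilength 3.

Total monotonic paths to (3,3): C(6,3) = 20.
By the reflection principle, paths that go above the diagonal number C(6,4) = 15.
Valid Dyck paths: 20 - 15.
(Equivalently, C_{3} = C(6,3)/4 = 20/4.)

Final answer: C_{3} = 5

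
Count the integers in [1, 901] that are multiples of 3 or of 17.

Multiples of 3: 300. Multiples of 17: 53. Of both (lcm=51): 17.
By inclusion-exclusion: 300 + 53 - 17.

Final answer: 336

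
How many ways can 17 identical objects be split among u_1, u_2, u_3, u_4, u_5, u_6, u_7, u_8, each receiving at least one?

Substitute u'_i = u_i - 1 (so u'_i >= 0). Then sum u'_i = 17 - 8 = 9.
Stars and bars: C(9+8-1, 8-1) = C(16,7).

Final answer: C(16,7) = 11440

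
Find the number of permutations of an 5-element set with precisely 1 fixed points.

Choose which 1 elements are fixed: C(5,1) = 5.
Derange the remaining 4 using D(j) = (j-1)(D(j-1) + D(j-2)), D(0)=1, D(1)=0: D(2)=1, D(3)=2, D(4)=9.
Total: 5 x 9.

Final answer: C(5,1) D(4) = 45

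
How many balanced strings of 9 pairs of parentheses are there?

This is a standard Catalan-number count: the answer is C_n. Here n = 9 (pairs).
Using C_0 = 1 and C_(k+1) = C_k x 2(2k+1)/(k+2), build up term by term: C_1=1, C_2=2, C_3=5, C_4=14, C_5=42, C_6=132, C_7=429, C_8=1430, C_9=4862.

Final answer: C_{9} = 4862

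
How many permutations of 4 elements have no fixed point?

Use the recurrence D(n) = (n-1)(D(n-1) + D(n-2)) with D(0)=1, D(1)=0.
Building up: D(2)=1, D(3)=2.
D(4) = 3 x (D(3) + D(2)) = 3 x (2 + 1).

Final answer: D(4) = 9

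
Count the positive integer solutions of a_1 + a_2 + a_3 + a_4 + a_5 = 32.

Substitute a'_i = a_i - 1 (so a'_i >= 0). Then sum a'_i = 32 - 5 = 27.
Stars and bars: C(27+5-1, 5-1) = C(31,4).

Final answer: C(31,4) = 31465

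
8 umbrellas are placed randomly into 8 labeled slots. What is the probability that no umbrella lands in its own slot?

Derangements satisfy D(n) = (n-1)(D(n-1) + D(n-2)), starting from D(0)=1, D(1)=0.
Building up: D(2)=1, D(3)=2, D(4)=9, D(5)=44, D(6)=265, D(7)=1854, D(8)=14833.
Total arrangements: 8! = 40320.
Probability = D(8)/8! = 2119/5760.

Final answer: D(8)/8! = 14833/40320 = 0.367882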